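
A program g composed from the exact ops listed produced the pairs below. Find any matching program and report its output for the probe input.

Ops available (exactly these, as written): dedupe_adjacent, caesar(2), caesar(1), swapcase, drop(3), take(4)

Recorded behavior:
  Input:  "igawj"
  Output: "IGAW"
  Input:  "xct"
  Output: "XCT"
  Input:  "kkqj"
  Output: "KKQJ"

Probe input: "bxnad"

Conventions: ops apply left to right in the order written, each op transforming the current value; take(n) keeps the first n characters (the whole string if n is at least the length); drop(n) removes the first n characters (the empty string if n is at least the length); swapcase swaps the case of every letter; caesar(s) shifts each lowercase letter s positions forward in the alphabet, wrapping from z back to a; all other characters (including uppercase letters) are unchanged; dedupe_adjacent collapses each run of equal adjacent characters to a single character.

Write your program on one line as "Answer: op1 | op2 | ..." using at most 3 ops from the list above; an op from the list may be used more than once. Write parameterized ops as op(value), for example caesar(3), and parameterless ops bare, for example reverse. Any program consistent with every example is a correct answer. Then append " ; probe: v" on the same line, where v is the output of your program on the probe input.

swapcase | take(4) ; probe: "BXNA"

Check, running the answer program on each example:
  "igawj" -> "IGAWJ" -> "IGAW"
  "xct" -> "XCT" -> "XCT"
  "kkqj" -> "KKQJ" -> "KKQJ"
  probe: "bxnad" -> "BXNAD" -> "BXNA"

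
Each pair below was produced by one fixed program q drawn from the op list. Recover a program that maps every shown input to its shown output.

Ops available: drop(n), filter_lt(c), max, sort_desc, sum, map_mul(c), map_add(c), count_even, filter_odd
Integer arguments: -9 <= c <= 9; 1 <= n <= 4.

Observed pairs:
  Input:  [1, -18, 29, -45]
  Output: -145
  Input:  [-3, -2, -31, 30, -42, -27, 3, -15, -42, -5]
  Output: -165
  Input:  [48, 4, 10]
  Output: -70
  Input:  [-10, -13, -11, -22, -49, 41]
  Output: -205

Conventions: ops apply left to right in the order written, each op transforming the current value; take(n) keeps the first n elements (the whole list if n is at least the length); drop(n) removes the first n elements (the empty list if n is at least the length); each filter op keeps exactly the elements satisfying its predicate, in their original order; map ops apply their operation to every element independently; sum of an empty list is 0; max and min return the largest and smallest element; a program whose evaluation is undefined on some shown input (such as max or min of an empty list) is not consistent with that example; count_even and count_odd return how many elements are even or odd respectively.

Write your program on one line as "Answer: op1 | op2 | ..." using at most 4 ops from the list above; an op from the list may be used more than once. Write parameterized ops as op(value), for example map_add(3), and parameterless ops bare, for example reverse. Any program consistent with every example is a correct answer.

map_mul(-5) | drop(1) | filter_lt(3) | sum

Check, running the answer program on each example:
  [1, -18, 29, -45] -> [-5, 90, -145, 225] -> [90, -145, 225] -> [-145] -> -145
  [-3, -2, -31, 30, -42, -27, 3, -15, -42, -5] -> [15, 10, 155, -150, 210, 135, -15, 75, 210, 25] -> [10, 155, -150, 210, 135, -15, 75, 210, 25] -> [-150, -15] -> -165
  [48, 4, 10] -> [-240, -20, -50] -> [-20, -50] -> [-20, -50] -> -70
  [-10, -13, -11, -22, -49, 41] -> [50, 65, 55, 110, 245, -205] -> [65, 55, 110, 245, -205] -> [-205] -> -205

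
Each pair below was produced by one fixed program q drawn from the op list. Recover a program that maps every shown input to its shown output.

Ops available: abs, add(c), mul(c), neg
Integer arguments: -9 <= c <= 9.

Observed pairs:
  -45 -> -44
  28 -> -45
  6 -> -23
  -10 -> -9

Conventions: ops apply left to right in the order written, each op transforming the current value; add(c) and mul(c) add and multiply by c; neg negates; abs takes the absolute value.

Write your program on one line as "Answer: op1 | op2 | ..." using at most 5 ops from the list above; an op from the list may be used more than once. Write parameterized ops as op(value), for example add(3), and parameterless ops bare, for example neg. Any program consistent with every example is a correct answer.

add(3) | add(6) | abs | neg | add(-8)

Check, running the answer program on each example:
  -45 -> -42 -> -36 -> 36 -> -36 -> -44
  28 -> 31 -> 37 -> 37 -> -37 -> -45
  6 -> 9 -> 15 -> 15 -> -15 -> -23
  -10 -> -7 -> -1 -> 1 -> -1 -> -9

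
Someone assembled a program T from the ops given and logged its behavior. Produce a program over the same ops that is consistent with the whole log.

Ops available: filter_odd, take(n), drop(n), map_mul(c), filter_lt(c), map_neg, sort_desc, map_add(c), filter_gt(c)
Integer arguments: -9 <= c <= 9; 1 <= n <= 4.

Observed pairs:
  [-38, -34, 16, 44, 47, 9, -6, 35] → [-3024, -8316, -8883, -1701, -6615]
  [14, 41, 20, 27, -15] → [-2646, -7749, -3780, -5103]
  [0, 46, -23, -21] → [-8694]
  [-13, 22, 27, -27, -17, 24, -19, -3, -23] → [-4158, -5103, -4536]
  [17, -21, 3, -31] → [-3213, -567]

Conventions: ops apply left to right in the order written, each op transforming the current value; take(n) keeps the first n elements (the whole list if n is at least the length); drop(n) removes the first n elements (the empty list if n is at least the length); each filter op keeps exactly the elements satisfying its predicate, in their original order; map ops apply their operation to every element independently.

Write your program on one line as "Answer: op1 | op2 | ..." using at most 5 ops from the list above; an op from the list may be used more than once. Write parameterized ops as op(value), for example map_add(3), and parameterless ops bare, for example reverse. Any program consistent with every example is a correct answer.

map_mul(-9) | map_mul(-7) | map_mul(-3) | filter_lt(8) | filter_lt(0)

Check, running the answer program on each example:
  [-38, -34, 16, 44, 47, 9, -6, 35] -> [342, 306, -144, -396, -423, -81, 54, -315] -> [-2394, -2142, 1008, 2772, 2961, 567, -378, 2205] -> [7182, 6426, -3024, -8316, -8883, -1701, 1134, -6615] -> [-3024, -8316, -8883, -1701, -6615] -> [-3024, -8316, -8883, -1701, -6615]
  [14, 41, 20, 27, -15] -> [-126, -369, -180, -243, 135] -> [882, 2583, 1260, 1701, -945] -> [-2646, -7749, -3780, -5103, 2835] -> [-2646, -7749, -3780, -5103] -> [-2646, -7749, -3780, -5103]
  [0, 46, -23, -21] -> [0, -414, 207, 189] -> [0, 2898, -1449, -1323] -> [0, -8694, 4347, 3969] -> [0, -8694] -> [-8694]
  [-13, 22, 27, -27, -17, 24, -19, -3, -23] -> [117, -198, -243, 243, 153, -216, 171, 27, 207] -> [-819, 1386, 1701, -1701, -1071, 1512, -1197, -189, -1449] -> [2457, -4158, -5103, 5103, 3213, -4536, 3591, 567, 4347] -> [-4158, -5103, -4536] -> [-4158, -5103, -4536]
  [17, -21, 3, -31] -> [-153, 189, -27, 279] -> [1071, -1323, 189, -1953] -> [-3213, 3969, -567, 5859] -> [-3213, -567] -> [-3213, -567]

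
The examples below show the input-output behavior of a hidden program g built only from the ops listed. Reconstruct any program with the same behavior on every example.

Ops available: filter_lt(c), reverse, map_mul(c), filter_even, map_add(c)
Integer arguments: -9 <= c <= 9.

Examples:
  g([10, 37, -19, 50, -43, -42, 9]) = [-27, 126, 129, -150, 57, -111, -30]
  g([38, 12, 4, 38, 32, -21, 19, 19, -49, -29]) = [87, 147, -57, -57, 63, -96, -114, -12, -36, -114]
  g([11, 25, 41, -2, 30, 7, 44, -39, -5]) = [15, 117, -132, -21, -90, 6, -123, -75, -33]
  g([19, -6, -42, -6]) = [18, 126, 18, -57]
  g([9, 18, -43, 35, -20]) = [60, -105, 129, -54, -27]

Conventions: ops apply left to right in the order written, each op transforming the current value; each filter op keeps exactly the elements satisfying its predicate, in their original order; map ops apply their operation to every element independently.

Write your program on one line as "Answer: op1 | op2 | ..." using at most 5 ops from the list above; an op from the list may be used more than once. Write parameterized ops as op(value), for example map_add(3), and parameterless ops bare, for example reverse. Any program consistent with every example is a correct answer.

map_mul(-3) | map_add(-1) | reverse | map_add(1)

Check, running the answer program on each example:
  [10, 37, -19, 50, -43, -42, 9] -> [-30, -111, 57, -150, 129, 126, -27] -> [-31, -112, 56, -151, 128, 125, -28] -> [-28, 125, 128, -151, 56, -112, -31] -> [-27, 126, 129, -150, 57, -111, -30]
  [38, 12, 4, 38, 32, -21, 19, 19, -49, -29] -> [-114, -36, -12, -114, -96, 63, -57, -57, 147, 87] -> [-115, -37, -13, -115, -97, 62, -58, -58, 146, 86] -> [86, 146, -58, -58, 62, -97, -115, -13, -37, -115] -> [87, 147, -57, -57, 63, -96, -114, -12, -36, -114]
  [11, 25, 41, -2, 30, 7, 44, -39, -5] -> [-33, -75, -123, 6, -90, -21, -132, 117, 15] -> [-34, -76, -124, 5, -91, -22, -133, 116, 14] -> [14, 116, -133, -22, -91, 5, -124, -76, -34] -> [15, 117, -132, -21, -90, 6, -123, -75, -33]
  [19, -6, -42, -6] -> [-57, 18, 126, 18] -> [-58, 17, 125, 17] -> [17, 125, 17, -58] -> [18, 126, 18, -57]
  [9, 18, -43, 35, -20] -> [-27, -54, 129, -105, 60] -> [-28, -55, 128, -106, 59] -> [59, -106, 128, -55, -28] -> [60, -105, 129, -54, -27]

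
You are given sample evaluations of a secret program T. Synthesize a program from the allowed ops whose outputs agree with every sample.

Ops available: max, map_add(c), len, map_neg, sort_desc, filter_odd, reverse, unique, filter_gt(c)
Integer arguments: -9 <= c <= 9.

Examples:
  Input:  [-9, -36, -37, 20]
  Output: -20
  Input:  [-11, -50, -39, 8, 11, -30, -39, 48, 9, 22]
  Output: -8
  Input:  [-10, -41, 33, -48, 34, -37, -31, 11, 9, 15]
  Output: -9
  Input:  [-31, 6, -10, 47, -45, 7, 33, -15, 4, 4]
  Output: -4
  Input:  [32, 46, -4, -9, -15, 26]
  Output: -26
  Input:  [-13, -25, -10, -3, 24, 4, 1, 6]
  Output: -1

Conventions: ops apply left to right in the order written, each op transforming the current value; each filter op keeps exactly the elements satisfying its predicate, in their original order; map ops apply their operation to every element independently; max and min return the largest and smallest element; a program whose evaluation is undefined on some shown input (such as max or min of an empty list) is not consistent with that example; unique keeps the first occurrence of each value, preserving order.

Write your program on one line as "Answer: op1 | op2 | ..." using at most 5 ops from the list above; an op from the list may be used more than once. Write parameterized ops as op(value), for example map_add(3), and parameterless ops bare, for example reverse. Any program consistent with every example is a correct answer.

filter_gt(0) | unique | reverse | map_neg | max

Check, running the answer program on each example:
  [-9, -36, -37, 20] -> [20] -> [20] -> [20] -> [-20] -> -20
  [-11, -50, -39, 8, 11, -30, -39, 48, 9, 22] -> [8, 11, 48, 9, 22] -> [8, 11, 48, 9, 22] -> [22, 9, 48, 11, 8] -> [-22, -9, -48, -11, -8] -> -8
  [-10, -41, 33, -48, 34, -37, -31, 11, 9, 15] -> [33, 34, 11, 9, 15] -> [33, 34, 11, 9, 15] -> [15, 9, 11, 34, 33] -> [-15, -9, -11, -34, -33] -> -9
  [-31, 6, -10, 47, -45, 7, 33, -15, 4, 4] -> [6, 47, 7, 33, 4, 4] -> [6, 47, 7, 33, 4] -> [4, 33, 7, 47, 6] -> [-4, -33, -7, -47, -6] -> -4
  [32, 46, -4, -9, -15, 26] -> [32, 46, 26] -> [32, 46, 26] -> [26, 46, 32] -> [-26, -46, -32] -> -26
  [-13, -25, -10, -3, 24, 4, 1, 6] -> [24, 4, 1, 6] -> [24, 4, 1, 6] -> [6, 1, 4, 24] -> [-6, -1, -4, -24] -> -1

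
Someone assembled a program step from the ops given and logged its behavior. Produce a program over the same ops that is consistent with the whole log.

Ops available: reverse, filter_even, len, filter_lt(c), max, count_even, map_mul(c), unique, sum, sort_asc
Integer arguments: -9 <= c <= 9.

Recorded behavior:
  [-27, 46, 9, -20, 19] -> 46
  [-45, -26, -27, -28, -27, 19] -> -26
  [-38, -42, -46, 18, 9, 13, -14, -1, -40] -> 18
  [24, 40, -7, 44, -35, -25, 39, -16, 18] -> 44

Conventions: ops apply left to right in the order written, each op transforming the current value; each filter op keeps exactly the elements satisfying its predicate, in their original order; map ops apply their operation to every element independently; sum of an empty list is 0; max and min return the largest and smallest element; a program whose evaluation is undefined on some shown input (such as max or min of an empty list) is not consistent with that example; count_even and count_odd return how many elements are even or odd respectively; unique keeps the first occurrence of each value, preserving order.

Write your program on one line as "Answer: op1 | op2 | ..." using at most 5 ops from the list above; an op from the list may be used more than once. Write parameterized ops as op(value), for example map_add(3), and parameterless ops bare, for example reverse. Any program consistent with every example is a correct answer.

reverse | filter_even | sort_asc | max

Check, running the answer program on each example:
  [-27, 46, 9, -20, 19] -> [19, -20, 9, 46, -27] -> [-20, 46] -> [-20, 46] -> 46
  [-45, -26, -27, -28, -27, 19] -> [19, -27, -28, -27, -26, -45] -> [-28, -26] -> [-28, -26] -> -26
  [-38, -42, -46, 18, 9, 13, -14, -1, -40] -> [-40, -1, -14, 13, 9, 18, -46, -42, -38] -> [-40, -14, 18, -46, -42, -38] -> [-46, -42, -40, -38, -14, 18] -> 18
  [24, 40, -7, 44, -35, -25, 39, -16, 18] -> [18, -16, 39, -25, -35, 44, -7, 40, 24] -> [18, -16, 44, 40, 24] -> [-16, 18, 24, 40, 44] -> 44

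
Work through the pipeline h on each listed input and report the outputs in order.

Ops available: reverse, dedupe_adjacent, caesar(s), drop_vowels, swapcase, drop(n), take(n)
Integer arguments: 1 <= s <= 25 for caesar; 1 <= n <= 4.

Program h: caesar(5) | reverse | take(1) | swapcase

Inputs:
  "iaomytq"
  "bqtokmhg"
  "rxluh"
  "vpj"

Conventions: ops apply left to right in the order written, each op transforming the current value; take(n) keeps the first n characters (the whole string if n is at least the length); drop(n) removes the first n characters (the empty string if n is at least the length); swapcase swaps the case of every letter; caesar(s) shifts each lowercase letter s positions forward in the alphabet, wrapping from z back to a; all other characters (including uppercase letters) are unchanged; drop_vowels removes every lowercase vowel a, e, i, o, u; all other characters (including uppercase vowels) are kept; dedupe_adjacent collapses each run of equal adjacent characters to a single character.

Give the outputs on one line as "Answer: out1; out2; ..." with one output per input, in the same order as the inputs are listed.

"V"; "L"; "M"; "O"

Execution, op by op:
  "iaomytq" -> "nftrdyv" -> "vydrtfn" -> "v" -> "V"
  "bqtokmhg" -> "gvytprml" -> "lmrptyvg" -> "l" -> "L"
  "rxluh" -> "wcqzm" -> "mzqcw" -> "m" -> "M"
  "vpj" -> "auo" -> "oua" -> "o" -> "O"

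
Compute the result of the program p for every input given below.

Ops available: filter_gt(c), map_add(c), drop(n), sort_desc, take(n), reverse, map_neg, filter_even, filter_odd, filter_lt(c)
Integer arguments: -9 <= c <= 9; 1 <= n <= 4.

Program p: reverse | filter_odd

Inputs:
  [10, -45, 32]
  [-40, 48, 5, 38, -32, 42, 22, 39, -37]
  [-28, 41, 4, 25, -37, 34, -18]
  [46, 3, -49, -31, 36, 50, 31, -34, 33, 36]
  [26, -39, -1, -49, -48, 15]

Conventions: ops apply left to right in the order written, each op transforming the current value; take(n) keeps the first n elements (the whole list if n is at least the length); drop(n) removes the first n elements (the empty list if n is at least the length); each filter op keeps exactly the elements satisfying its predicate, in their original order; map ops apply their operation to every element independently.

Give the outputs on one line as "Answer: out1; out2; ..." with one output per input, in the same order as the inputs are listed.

[-45]; [-37, 39, 5]; [-37, 25, 41]; [33, 31, -31, -49, 3]; [15, -49, -1, -39]

Execution, op by op:
  [10, -45, 32] -> [32, -45, 10] -> [-45]
  [-40, 48, 5, 38, -32, 42, 22, 39, -37] -> [-37, 39, 22, 42, -32, 38, 5, 48, -40] -> [-37, 39, 5]
  [-28, 41, 4, 25, -37, 34, -18] -> [-18, 34, -37, 25, 4, 41, -28] -> [-37, 25, 41]
  [46, 3, -49, -31, 36, 50, 31, -34, 33, 36] -> [36, 33, -34, 31, 50, 36, -31, -49, 3, 46] -> [33, 31, -31, -49, 3]
  [26, -39, -1, -49, -48, 15] -> [15, -48, -49, -1, -39, 26] -> [15, -49, -1, -39]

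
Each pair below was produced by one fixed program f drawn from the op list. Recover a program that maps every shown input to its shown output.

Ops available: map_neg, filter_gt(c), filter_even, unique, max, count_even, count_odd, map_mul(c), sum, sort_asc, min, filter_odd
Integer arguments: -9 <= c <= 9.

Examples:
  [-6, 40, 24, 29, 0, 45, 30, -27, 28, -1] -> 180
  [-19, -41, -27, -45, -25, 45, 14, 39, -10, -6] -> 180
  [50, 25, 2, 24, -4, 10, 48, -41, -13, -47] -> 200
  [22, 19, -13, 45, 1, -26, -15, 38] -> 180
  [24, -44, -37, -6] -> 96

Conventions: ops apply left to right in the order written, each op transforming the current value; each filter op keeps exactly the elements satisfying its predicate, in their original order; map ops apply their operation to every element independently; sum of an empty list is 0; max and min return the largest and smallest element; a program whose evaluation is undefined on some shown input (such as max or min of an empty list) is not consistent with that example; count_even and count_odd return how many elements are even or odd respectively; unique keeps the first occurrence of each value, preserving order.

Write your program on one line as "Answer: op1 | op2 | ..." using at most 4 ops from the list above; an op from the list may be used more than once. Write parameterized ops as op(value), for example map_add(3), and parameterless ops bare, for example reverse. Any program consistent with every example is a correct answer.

map_mul(-4) | map_neg | max

Check, running the answer program on each example:
  [-6, 40, 24, 29, 0, 45, 30, -27, 28, -1] -> [24, -160, -96, -116, 0, -180, -120, 108, -112, 4] -> [-24, 160, 96, 116, 0, 180, 120, -108, 112, -4] -> 180
  [-19, -41, -27, -45, -25, 45, 14, 39, -10, -6] -> [76, 164, 108, 180, 100, -180, -56, -156, 40, 24] -> [-76, -164, -108, -180, -100, 180, 56, 156, -40, -24] -> 180
  [50, 25, 2, 24, -4, 10, 48, -41, -13, -47] -> [-200, -100, -8, -96, 16, -40, -192, 164, 52, 188] -> [200, 100, 8, 96, -16, 40, 192, -164, -52, -188] -> 200
  [22, 19, -13, 45, 1, -26, -15, 38] -> [-88, -76, 52, -180, -4, 104, 60, -152] -> [88, 76, -52, 180, 4, -104, -60, 152] -> 180
  [24, -44, -37, -6] -> [-96, 176, 148, 24] -> [96, -176, -148, -24] -> 96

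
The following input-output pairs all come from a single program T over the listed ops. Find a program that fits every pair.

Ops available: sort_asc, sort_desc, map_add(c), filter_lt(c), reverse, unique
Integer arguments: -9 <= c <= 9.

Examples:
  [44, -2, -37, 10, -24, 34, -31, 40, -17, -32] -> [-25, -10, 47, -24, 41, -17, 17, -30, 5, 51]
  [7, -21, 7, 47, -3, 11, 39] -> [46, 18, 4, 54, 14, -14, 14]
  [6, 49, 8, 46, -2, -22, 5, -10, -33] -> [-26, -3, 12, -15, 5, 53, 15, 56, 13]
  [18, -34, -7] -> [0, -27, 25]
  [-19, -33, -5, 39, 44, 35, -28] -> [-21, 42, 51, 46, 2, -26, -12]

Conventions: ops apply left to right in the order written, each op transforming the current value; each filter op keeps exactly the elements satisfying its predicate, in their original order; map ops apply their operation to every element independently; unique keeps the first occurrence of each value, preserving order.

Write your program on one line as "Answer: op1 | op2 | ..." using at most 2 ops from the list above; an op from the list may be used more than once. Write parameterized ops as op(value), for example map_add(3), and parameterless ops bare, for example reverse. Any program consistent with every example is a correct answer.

reverse | map_add(7)

Check, running the answer program on each example:
  [44, -2, -37, 10, -24, 34, -31, 40, -17, -32] -> [-32, -17, 40, -31, 34, -24, 10, -37, -2, 44] -> [-25, -10, 47, -24, 41, -17, 17, -30, 5, 51]
  [7, -21, 7, 47, -3, 11, 39] -> [39, 11, -3, 47, 7, -21, 7] -> [46, 18, 4, 54, 14, -14, 14]
  [6, 49, 8, 46, -2, -22, 5, -10, -33] -> [-33, -10, 5, -22, -2, 46, 8, 49, 6] -> [-26, -3, 12, -15, 5, 53, 15, 56, 13]
  [18, -34, -7] -> [-7, -34, 18] -> [0, -27, 25]
  [-19, -33, -5, 39, 44, 35, -28] -> [-28, 35, 44, 39, -5, -33, -19] -> [-21, 42, 51, 46, 2, -26, -12]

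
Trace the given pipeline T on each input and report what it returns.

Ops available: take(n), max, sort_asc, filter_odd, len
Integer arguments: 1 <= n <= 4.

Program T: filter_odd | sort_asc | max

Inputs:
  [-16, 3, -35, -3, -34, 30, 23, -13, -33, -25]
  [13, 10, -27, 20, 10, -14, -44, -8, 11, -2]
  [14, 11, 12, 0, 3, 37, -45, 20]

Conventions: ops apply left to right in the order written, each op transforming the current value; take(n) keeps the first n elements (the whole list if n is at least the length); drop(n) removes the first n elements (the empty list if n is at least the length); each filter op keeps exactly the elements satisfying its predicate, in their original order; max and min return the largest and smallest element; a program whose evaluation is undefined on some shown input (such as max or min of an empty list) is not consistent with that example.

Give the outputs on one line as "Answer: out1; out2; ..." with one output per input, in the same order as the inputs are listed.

23; 13; 37

Execution, op by op:
  [-16, 3, -35, -3, -34, 30, 23, -13, -33, -25] -> [3, -35, -3, 23, -13, -33, -25] -> [-35, -33, -25, -13, -3, 3, 23] -> 23
  [13, 10, -27, 20, 10, -14, -44, -8, 11, -2] -> [13, -27, 11] -> [-27, 11, 13] -> 13
  [14, 11, 12, 0, 3, 37, -45, 20] -> [11, 3, 37, -45] -> [-45, 3, 11, 37] -> 37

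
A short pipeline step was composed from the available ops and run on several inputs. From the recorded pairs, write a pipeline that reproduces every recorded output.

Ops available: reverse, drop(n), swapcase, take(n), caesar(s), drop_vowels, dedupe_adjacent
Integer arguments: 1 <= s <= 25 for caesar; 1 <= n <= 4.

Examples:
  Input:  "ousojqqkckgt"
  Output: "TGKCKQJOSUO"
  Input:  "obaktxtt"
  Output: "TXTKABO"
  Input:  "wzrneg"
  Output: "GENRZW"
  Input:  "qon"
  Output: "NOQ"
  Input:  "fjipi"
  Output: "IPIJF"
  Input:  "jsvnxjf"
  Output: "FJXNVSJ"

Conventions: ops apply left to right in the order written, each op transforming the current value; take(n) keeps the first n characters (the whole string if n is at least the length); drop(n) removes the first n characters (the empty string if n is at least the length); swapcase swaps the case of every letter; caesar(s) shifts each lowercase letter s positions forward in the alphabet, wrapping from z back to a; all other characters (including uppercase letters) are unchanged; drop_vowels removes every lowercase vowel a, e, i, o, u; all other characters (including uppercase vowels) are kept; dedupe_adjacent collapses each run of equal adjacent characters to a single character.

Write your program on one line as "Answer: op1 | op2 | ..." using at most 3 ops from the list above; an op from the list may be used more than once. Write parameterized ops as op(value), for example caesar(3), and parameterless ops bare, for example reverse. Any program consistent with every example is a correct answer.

swapcase | reverse | dedupe_adjacent

Check, running the answer program on each example:
  "ousojqqkckgt" -> "OUSOJQQKCKGT" -> "TGKCKQQJOSUO" -> "TGKCKQJOSUO"
  "obaktxtt" -> "OBAKTXTT" -> "TTXTKABO" -> "TXTKABO"
  "wzrneg" -> "WZRNEG" -> "GENRZW" -> "GENRZW"
  "qon" -> "QON" -> "NOQ" -> "NOQ"
  "fjipi" -> "FJIPI" -> "IPIJF" -> "IPIJF"
  "jsvnxjf" -> "JSVNXJF" -> "FJXNVSJ" -> "FJXNVSJ"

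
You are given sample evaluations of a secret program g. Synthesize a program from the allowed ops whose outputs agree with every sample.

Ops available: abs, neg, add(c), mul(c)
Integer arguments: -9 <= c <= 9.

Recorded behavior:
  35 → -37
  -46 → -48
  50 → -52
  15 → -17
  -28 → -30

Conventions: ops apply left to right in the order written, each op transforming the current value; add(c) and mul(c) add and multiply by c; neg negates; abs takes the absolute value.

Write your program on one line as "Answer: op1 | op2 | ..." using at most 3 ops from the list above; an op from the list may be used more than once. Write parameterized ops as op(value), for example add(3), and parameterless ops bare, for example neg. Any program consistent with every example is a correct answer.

abs | neg | add(-2)

Check, running the answer program on each example:
  35 -> 35 -> -35 -> -37
  -46 -> 46 -> -46 -> -48
  50 -> 50 -> -50 -> -52
  15 -> 15 -> -15 -> -17
  -28 -> 28 -> -28 -> -30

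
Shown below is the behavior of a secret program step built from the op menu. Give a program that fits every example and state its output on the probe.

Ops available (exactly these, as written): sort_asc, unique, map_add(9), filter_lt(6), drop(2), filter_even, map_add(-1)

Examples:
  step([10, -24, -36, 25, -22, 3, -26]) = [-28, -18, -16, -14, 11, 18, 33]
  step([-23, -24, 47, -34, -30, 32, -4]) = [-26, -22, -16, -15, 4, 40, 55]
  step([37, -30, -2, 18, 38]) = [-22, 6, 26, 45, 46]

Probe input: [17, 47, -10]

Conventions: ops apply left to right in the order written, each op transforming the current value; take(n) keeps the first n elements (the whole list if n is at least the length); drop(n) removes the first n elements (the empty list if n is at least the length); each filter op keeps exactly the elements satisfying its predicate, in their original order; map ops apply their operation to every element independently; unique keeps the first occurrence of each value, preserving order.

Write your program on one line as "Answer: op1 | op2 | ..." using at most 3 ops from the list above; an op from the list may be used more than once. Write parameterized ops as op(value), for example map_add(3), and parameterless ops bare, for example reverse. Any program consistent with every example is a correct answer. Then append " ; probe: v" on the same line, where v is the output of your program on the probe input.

sort_asc | map_add(9) | map_add(-1) ; probe: [-2, 25, 55]

Check, running the answer program on each example:
  [10, -24, -36, 25, -22, 3, -26] -> [-36, -26, -24, -22, 3, 10, 25] -> [-27, -17, -15, -13, 12, 19, 34] -> [-28, -18, -16, -14, 11, 18, 33]
  [-23, -24, 47, -34, -30, 32, -4] -> [-34, -30, -24, -23, -4, 32, 47] -> [-25, -21, -15, -14, 5, 41, 56] -> [-26, -22, -16, -15, 4, 40, 55]
  [37, -30, -2, 18, 38] -> [-30, -2, 18, 37, 38] -> [-21, 7, 27, 46, 47] -> [-22, 6, 26, 45, 46]
  probe: [17, 47, -10] -> [-10, 17, 47] -> [-1, 26, 56] -> [-2, 25, 55]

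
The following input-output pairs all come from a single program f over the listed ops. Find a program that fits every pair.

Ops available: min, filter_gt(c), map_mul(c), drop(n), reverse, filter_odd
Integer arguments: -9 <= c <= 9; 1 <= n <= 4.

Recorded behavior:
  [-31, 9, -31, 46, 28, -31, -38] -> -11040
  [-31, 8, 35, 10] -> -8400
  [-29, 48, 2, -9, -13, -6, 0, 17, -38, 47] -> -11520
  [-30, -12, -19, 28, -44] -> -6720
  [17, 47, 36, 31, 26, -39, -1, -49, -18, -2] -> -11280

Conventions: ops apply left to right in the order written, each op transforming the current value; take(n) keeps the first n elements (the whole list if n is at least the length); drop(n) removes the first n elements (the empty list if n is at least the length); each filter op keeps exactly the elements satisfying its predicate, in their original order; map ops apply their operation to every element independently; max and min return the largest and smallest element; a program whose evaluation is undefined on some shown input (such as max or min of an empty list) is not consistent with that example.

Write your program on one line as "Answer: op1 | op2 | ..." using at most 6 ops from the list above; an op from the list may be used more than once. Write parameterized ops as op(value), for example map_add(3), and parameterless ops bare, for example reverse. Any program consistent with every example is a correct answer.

reverse | map_mul(-5) | reverse | map_mul(8) | map_mul(6) | min

Check, running the answer program on each example:
  [-31, 9, -31, 46, 28, -31, -38] -> [-38, -31, 28, 46, -31, 9, -31] -> [190, 155, -140, -230, 155, -45, 155] -> [155, -45, 155, -230, -140, 155, 190] -> [1240, -360, 1240, -1840, -1120, 1240, 1520] -> [7440, -2160, 7440, -11040, -6720, 7440, 9120] -> -11040
  [-31, 8, 35, 10] -> [10, 35, 8, -31] -> [-50, -175, -40, 155] -> [155, -40, -175, -50] -> [1240, -320, -1400, -400] -> [7440, -1920, -8400, -2400] -> -8400
  [-29, 48, 2, -9, -13, -6, 0, 17, -38, 47] -> [47, -38, 17, 0, -6, -13, -9, 2, 48, -29] -> [-235, 190, -85, 0, 30, 65, 45, -10, -240, 145] -> [145, -240, -10, 45, 65, 30, 0, -85, 190, -235] -> [1160, -1920, -80, 360, 520, 240, 0, -680, 1520, -1880] -> [6960, -11520, -480, 2160, 3120, 1440, 0, -4080, 9120, -11280] -> -11520
  [-30, -12, -19, 28, -44] -> [-44, 28, -19, -12, -30] -> [220, -140, 95, 60, 150] -> [150, 60, 95, -140, 220] -> [1200, 480, 760, -1120, 1760] -> [7200, 2880, 4560, -6720, 10560] -> -6720
  [17, 47, 36, 31, 26, -39, -1, -49, -18, -2] -> [-2, -18, -49, -1, -39, 26, 31, 36, 47, 17] -> [10, 90, 245, 5, 195, -130, -155, -180, -235, -85] -> [-85, -235, -180, -155, -130, 195, 5, 245, 90, 10] -> [-680, -1880, -1440, -1240, -1040, 1560, 40, 1960, 720, 80] -> [-4080, -11280, -8640, -7440, -6240, 9360, 240, 11760, 4320, 480] -> -11280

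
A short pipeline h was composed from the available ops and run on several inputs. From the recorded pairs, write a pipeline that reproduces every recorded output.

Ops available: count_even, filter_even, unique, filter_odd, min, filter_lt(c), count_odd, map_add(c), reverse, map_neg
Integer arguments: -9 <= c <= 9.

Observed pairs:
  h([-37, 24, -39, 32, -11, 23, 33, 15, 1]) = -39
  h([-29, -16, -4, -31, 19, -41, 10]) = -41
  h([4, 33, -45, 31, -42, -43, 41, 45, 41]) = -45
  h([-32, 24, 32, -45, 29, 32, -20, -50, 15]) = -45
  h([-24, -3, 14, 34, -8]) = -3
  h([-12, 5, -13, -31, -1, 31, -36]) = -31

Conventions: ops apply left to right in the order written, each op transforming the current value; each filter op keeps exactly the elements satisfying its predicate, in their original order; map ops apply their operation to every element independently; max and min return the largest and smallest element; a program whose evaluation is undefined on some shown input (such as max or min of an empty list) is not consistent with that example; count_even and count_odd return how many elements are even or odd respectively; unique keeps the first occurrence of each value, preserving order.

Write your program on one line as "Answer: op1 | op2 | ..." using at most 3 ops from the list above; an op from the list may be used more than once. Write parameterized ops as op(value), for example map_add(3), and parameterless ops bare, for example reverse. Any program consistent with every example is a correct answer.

filter_odd | unique | min

Check, running the answer program on each example:
  [-37, 24, -39, 32, -11, 23, 33, 15, 1] -> [-37, -39, -11, 23, 33, 15, 1] -> [-37, -39, -11, 23, 33, 15, 1] -> -39
  [-29, -16, -4, -31, 19, -41, 10] -> [-29, -31, 19, -41] -> [-29, -31, 19, -41] -> -41
  [4, 33, -45, 31, -42, -43, 41, 45, 41] -> [33, -45, 31, -43, 41, 45, 41] -> [33, -45, 31, -43, 41, 45] -> -45
  [-32, 24, 32, -45, 29, 32, -20, -50, 15] -> [-45, 29, 15] -> [-45, 29, 15] -> -45
  [-24, -3, 14, 34, -8] -> [-3] -> [-3] -> -3
  [-12, 5, -13, -31, -1, 31, -36] -> [5, -13, -31, -1, 31] -> [5, -13, -31, -1, 31] -> -31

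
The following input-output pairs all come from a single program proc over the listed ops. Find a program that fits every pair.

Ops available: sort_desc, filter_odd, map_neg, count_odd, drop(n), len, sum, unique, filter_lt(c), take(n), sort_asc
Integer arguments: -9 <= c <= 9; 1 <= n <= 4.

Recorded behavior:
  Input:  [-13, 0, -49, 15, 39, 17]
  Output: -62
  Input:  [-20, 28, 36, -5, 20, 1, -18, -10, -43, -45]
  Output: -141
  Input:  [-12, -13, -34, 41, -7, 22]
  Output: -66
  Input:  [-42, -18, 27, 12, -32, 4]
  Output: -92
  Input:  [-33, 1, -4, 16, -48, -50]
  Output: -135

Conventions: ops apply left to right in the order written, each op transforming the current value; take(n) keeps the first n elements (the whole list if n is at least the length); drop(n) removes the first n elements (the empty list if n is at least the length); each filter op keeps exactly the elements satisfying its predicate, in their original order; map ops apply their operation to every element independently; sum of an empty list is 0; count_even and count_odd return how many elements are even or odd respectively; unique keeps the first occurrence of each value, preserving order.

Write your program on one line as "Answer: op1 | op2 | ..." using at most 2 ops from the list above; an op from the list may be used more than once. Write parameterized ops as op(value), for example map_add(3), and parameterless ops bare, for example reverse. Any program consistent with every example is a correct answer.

filter_lt(1) | sum

Check, running the answer program on each example:
  [-13, 0, -49, 15, 39, 17] -> [-13, 0, -49] -> -62
  [-20, 28, 36, -5, 20, 1, -18, -10, -43, -45] -> [-20, -5, -18, -10, -43, -45] -> -141
  [-12, -13, -34, 41, -7, 22] -> [-12, -13, -34, -7] -> -66
  [-42, -18, 27, 12, -32, 4] -> [-42, -18, -32] -> -92
  [-33, 1, -4, 16, -48, -50] -> [-33, -4, -48, -50] -> -135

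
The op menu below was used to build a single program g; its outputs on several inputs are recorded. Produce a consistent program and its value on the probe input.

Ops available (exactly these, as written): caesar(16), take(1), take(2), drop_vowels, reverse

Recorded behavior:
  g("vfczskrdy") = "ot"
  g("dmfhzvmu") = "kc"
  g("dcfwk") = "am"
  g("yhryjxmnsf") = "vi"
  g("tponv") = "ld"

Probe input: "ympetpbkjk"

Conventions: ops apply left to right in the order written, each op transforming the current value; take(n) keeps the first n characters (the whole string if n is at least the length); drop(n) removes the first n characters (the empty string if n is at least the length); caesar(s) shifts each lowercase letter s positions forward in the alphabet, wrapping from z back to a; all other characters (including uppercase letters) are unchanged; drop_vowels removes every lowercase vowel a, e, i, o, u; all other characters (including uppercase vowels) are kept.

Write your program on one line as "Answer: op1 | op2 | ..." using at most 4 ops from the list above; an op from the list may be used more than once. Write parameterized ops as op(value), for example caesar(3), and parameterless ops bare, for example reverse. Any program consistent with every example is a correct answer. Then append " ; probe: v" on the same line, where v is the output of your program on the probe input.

reverse | caesar(16) | take(2) ; probe: "az"

Check, running the answer program on each example:
  "vfczskrdy" -> "ydrkszcfv" -> "othaipsvl" -> "ot"
  "dmfhzvmu" -> "umvzhfmd" -> "kclpxvct" -> "kc"
  "dcfwk" -> "kwfcd" -> "amvst" -> "am"
  "yhryjxmnsf" -> "fsnmxjyrhy" -> "vidcnzohxo" -> "vi"
  "tponv" -> "vnopt" -> "ldefj" -> "ld"
  probe: "ympetpbkjk" -> "kjkbptepmy" -> "azarfjufco" -> "az"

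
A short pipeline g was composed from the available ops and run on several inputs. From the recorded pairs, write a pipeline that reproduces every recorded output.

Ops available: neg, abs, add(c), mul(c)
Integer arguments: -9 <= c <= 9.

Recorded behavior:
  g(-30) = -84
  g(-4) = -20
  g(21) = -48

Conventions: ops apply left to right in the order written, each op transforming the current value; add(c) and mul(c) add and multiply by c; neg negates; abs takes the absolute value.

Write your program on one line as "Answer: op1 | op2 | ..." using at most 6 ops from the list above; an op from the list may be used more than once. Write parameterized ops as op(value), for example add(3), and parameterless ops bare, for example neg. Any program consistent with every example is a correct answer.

abs | add(-7) | add(-2) | mul(-4) | abs | neg

Check, running the answer program on each example:
  -30 -> 30 -> 23 -> 21 -> -84 -> 84 -> -84
  -4 -> 4 -> -3 -> -5 -> 20 -> 20 -> -20
  21 -> 21 -> 14 -> 12 -> -48 -> 48 -> -48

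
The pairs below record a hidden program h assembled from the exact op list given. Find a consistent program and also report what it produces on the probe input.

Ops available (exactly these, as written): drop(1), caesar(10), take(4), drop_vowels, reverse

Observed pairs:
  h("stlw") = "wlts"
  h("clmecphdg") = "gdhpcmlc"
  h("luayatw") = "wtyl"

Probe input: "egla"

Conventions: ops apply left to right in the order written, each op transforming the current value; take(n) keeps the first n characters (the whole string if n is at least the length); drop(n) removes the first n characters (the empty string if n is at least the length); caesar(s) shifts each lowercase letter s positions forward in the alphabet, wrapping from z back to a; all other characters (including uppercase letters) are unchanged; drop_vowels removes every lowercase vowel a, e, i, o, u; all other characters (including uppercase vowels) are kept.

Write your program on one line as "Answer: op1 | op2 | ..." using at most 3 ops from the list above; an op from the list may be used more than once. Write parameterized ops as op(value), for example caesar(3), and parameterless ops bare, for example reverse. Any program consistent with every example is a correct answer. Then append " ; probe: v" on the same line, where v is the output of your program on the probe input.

drop_vowels | reverse ; probe: "lg"

Check, running the answer program on each example:
  "stlw" -> "stlw" -> "wlts"
  "clmecphdg" -> "clmcphdg" -> "gdhpcmlc"
  "luayatw" -> "lytw" -> "wtyl"
  probe: "egla" -> "gl" -> "lg"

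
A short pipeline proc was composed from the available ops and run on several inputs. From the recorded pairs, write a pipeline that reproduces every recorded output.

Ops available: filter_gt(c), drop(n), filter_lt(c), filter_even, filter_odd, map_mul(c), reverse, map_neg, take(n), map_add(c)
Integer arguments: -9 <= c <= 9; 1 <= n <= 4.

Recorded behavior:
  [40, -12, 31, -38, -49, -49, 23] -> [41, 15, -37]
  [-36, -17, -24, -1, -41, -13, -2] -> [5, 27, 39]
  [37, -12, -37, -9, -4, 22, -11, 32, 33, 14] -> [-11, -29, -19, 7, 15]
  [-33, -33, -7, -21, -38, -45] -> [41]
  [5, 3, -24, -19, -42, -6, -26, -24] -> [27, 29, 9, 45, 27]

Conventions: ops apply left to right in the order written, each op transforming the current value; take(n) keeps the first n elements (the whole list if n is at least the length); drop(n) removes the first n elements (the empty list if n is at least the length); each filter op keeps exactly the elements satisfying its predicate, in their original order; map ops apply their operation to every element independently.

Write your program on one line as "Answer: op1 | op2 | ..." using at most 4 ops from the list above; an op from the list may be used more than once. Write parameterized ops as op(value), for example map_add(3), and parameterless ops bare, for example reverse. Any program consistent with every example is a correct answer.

map_neg | reverse | map_add(3) | filter_odd

Check, running the answer program on each example:
  [40, -12, 31, -38, -49, -49, 23] -> [-40, 12, -31, 38, 49, 49, -23] -> [-23, 49, 49, 38, -31, 12, -40] -> [-20, 52, 52, 41, -28, 15, -37] -> [41, 15, -37]
  [-36, -17, -24, -1, -41, -13, -2] -> [36, 17, 24, 1, 41, 13, 2] -> [2, 13, 41, 1, 24, 17, 36] -> [5, 16, 44, 4, 27, 20, 39] -> [5, 27, 39]
  [37, -12, -37, -9, -4, 22, -11, 32, 33, 14] -> [-37, 12, 37, 9, 4, -22, 11, -32, -33, -14] -> [-14, -33, -32, 11, -22, 4, 9, 37, 12, -37] -> [-11, -30, -29, 14, -19, 7, 12, 40, 15, -34] -> [-11, -29, -19, 7, 15]
  [-33, -33, -7, -21, -38, -45] -> [33, 33, 7, 21, 38, 45] -> [45, 38, 21, 7, 33, 33] -> [48, 41, 24, 10, 36, 36] -> [41]
  [5, 3, -24, -19, -42, -6, -26, -24] -> [-5, -3, 24, 19, 42, 6, 26, 24] -> [24, 26, 6, 42, 19, 24, -3, -5] -> [27, 29, 9, 45, 22, 27, 0, -2] -> [27, 29, 9, 45, 27]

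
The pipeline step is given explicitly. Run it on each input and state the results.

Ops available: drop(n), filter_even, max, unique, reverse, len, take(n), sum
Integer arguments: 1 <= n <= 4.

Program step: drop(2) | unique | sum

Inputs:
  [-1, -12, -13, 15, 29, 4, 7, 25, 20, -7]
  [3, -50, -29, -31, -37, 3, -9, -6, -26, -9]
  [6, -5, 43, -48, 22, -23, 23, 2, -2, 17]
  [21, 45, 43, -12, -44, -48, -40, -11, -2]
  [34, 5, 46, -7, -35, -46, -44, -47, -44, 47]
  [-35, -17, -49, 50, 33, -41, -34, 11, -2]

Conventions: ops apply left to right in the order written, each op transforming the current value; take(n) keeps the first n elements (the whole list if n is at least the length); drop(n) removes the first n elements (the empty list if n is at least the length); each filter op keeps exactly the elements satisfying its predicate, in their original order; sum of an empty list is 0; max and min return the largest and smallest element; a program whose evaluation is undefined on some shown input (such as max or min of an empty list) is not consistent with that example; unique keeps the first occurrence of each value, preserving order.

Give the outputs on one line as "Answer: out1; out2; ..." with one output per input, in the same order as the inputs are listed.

Execution, op by op:
  [-1, -12, -13, 15, 29, 4, 7, 25, 20, -7] -> [-13, 15, 29, 4, 7, 25, 20, -7] -> [-13, 15, 29, 4, 7, 25, 20, -7] -> 80
  [3, -50, -29, -31, -37, 3, -9, -6, -26, -9] -> [-29, -31, -37, 3, -9, -6, -26, -9] -> [-29, -31, -37, 3, -9, -6, -26] -> -135
  [6, -5, 43, -48, 22, -23, 23, 2, -2, 17] -> [43, -48, 22, -23, 23, 2, -2, 17] -> [43, -48, 22, -23, 23, 2, -2, 17] -> 34
  [21, 45, 43, -12, -44, -48, -40, -11, -2] -> [43, -12, -44, -48, -40, -11, -2] -> [43, -12, -44, -48, -40, -11, -2] -> -114
  [34, 5, 46, -7, -35, -46, -44, -47, -44, 47] -> [46, -7, -35, -46, -44, -47, -44, 47] -> [46, -7, -35, -46, -44, -47, 47] -> -86
  [-35, -17, -49, 50, 33, -41, -34, 11, -2] -> [-49, 50, 33, -41, -34, 11, -2] -> [-49, 50, 33, -41, -34, 11, -2] -> -32

80; -135; 34; -114; -86; -32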